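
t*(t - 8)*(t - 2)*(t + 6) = t^4 - 4*t^3 - 44*t^2 + 96*t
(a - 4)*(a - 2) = a^2 - 6*a + 8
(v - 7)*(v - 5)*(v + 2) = v^3 - 10*v^2 + 11*v + 70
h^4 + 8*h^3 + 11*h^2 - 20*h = h*(h - 1)*(h + 4)*(h + 5)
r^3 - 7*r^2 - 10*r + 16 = (r - 8)*(r - 1)*(r + 2)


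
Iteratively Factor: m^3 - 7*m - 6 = (m + 1)*(m^2 - m - 6) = (m + 1)*(m + 2)*(m - 3)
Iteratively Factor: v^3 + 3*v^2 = (v)*(v^2 + 3*v) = v^2*(v + 3)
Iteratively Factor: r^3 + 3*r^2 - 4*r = (r - 1)*(r^2 + 4*r) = (r - 1)*(r + 4)*(r)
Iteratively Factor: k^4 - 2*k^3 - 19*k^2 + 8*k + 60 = (k + 3)*(k^3 - 5*k^2 - 4*k + 20) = (k - 5)*(k + 3)*(k^2 - 4) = (k - 5)*(k + 2)*(k + 3)*(k - 2)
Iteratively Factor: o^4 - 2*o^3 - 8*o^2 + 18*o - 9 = (o - 1)*(o^3 - o^2 - 9*o + 9) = (o - 1)^2*(o^2 - 9) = (o - 3)*(o - 1)^2*(o + 3)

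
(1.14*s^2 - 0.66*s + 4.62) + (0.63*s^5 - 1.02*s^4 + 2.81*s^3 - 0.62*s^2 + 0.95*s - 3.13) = 0.63*s^5 - 1.02*s^4 + 2.81*s^3 + 0.52*s^2 + 0.29*s + 1.49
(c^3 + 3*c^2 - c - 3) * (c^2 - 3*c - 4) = c^5 - 14*c^3 - 12*c^2 + 13*c + 12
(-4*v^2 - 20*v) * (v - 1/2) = -4*v^3 - 18*v^2 + 10*v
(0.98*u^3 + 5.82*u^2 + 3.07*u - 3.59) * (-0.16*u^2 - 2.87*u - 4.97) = -0.1568*u^5 - 3.7438*u^4 - 22.0652*u^3 - 37.1619*u^2 - 4.9546*u + 17.8423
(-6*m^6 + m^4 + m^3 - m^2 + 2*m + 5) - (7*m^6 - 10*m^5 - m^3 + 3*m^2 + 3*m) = -13*m^6 + 10*m^5 + m^4 + 2*m^3 - 4*m^2 - m + 5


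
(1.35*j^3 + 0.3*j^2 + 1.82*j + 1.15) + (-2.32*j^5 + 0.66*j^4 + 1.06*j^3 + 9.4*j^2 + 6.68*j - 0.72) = -2.32*j^5 + 0.66*j^4 + 2.41*j^3 + 9.7*j^2 + 8.5*j + 0.43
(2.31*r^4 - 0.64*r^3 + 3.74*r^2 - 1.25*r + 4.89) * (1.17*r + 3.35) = 2.7027*r^5 + 6.9897*r^4 + 2.2318*r^3 + 11.0665*r^2 + 1.5338*r + 16.3815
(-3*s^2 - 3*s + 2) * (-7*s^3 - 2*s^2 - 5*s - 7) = 21*s^5 + 27*s^4 + 7*s^3 + 32*s^2 + 11*s - 14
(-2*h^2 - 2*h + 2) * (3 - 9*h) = 18*h^3 + 12*h^2 - 24*h + 6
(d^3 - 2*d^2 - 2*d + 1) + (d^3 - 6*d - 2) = 2*d^3 - 2*d^2 - 8*d - 1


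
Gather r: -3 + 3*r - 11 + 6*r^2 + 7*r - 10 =6*r^2 + 10*r - 24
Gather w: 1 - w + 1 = 2 - w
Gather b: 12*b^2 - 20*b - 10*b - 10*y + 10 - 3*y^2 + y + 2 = 12*b^2 - 30*b - 3*y^2 - 9*y + 12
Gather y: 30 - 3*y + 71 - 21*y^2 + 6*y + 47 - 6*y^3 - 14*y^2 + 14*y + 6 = -6*y^3 - 35*y^2 + 17*y + 154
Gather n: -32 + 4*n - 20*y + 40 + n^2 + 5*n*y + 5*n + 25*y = n^2 + n*(5*y + 9) + 5*y + 8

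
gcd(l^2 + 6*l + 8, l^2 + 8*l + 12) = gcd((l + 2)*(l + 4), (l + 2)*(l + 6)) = l + 2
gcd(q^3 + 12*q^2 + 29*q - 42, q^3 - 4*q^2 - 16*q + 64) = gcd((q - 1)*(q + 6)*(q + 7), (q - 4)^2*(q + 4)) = 1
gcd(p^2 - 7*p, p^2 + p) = p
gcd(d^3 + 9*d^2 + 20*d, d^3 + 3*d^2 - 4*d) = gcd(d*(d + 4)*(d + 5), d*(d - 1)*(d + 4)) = d^2 + 4*d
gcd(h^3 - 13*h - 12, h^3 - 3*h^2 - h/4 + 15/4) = h + 1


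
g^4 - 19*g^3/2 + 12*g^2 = g^2*(g - 8)*(g - 3/2)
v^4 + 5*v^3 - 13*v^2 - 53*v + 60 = (v - 3)*(v - 1)*(v + 4)*(v + 5)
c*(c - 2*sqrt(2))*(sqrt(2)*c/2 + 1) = sqrt(2)*c^3/2 - c^2 - 2*sqrt(2)*c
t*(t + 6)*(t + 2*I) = t^3 + 6*t^2 + 2*I*t^2 + 12*I*t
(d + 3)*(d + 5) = d^2 + 8*d + 15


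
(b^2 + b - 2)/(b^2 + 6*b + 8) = (b - 1)/(b + 4)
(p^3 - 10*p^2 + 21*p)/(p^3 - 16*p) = (p^2 - 10*p + 21)/(p^2 - 16)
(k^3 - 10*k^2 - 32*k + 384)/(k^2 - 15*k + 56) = (k^2 - 2*k - 48)/(k - 7)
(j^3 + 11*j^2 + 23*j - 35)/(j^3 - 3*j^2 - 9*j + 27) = (j^3 + 11*j^2 + 23*j - 35)/(j^3 - 3*j^2 - 9*j + 27)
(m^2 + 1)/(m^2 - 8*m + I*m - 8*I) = (m - I)/(m - 8)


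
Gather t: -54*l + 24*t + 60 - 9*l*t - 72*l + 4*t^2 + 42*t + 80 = -126*l + 4*t^2 + t*(66 - 9*l) + 140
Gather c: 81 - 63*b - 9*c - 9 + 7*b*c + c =-63*b + c*(7*b - 8) + 72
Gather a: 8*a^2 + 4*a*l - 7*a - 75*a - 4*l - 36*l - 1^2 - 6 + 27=8*a^2 + a*(4*l - 82) - 40*l + 20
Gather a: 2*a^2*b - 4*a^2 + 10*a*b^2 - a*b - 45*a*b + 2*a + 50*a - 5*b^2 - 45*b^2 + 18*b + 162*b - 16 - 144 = a^2*(2*b - 4) + a*(10*b^2 - 46*b + 52) - 50*b^2 + 180*b - 160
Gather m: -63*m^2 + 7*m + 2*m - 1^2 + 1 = -63*m^2 + 9*m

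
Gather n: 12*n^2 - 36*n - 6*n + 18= 12*n^2 - 42*n + 18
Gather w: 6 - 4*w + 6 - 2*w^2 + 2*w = -2*w^2 - 2*w + 12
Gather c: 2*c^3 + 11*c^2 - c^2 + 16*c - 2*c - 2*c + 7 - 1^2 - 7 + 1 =2*c^3 + 10*c^2 + 12*c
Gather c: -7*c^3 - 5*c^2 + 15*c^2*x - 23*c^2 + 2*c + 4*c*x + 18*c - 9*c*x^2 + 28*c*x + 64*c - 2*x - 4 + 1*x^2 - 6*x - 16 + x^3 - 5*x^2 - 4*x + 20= -7*c^3 + c^2*(15*x - 28) + c*(-9*x^2 + 32*x + 84) + x^3 - 4*x^2 - 12*x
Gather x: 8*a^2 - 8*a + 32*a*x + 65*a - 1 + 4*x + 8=8*a^2 + 57*a + x*(32*a + 4) + 7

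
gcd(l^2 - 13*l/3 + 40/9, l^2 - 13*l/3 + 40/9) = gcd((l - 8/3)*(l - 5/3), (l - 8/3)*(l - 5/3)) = l^2 - 13*l/3 + 40/9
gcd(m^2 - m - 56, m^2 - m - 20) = 1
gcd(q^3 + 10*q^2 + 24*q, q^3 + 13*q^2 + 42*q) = q^2 + 6*q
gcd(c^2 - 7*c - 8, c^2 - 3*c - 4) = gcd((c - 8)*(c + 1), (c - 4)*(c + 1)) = c + 1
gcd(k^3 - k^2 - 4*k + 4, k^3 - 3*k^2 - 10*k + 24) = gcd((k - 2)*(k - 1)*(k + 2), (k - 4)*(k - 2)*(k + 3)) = k - 2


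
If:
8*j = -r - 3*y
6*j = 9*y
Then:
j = 3*y/2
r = -15*y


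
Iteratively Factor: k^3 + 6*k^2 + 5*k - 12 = (k - 1)*(k^2 + 7*k + 12) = (k - 1)*(k + 3)*(k + 4)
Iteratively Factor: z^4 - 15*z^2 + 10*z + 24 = (z + 1)*(z^3 - z^2 - 14*z + 24) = (z - 3)*(z + 1)*(z^2 + 2*z - 8) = (z - 3)*(z + 1)*(z + 4)*(z - 2)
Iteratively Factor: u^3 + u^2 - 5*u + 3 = (u - 1)*(u^2 + 2*u - 3) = (u - 1)*(u + 3)*(u - 1)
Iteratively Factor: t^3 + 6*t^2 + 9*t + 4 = (t + 1)*(t^2 + 5*t + 4) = (t + 1)*(t + 4)*(t + 1)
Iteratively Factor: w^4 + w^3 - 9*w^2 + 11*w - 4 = (w - 1)*(w^3 + 2*w^2 - 7*w + 4) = (w - 1)*(w + 4)*(w^2 - 2*w + 1) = (w - 1)^2*(w + 4)*(w - 1)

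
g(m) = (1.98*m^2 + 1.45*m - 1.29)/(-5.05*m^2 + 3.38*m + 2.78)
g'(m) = (3.96*m + 1.45)/(-5.05*m^2 + 3.38*m + 2.78) + (10.1*m - 3.38)*(1.98*m^2 + 1.45*m - 1.29)/(-5.05*m^2 + 3.38*m + 2.78)^2 = (14.0149*m^2 - 2.0202*m + 8.3912)/(25.5025*m^4 - 34.138*m^3 - 16.6536*m^2 + 18.7928*m + 7.7284)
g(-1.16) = 0.04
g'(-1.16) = 0.47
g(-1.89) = -0.14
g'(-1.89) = 0.13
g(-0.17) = -0.72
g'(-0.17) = 2.15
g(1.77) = -1.06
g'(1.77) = 0.98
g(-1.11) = 0.06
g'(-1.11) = 0.54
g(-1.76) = -0.12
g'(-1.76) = 0.16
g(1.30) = -2.90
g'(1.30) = 15.91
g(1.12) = 12.20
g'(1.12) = 444.77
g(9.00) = -0.46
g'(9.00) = 0.01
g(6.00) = -0.50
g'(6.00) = 0.02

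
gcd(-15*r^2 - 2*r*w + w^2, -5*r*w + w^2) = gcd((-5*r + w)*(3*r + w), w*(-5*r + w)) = 5*r - w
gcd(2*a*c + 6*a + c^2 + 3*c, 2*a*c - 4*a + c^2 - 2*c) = 2*a + c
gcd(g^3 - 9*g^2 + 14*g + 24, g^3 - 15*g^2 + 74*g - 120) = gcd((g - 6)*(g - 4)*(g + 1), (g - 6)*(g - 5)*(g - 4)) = g^2 - 10*g + 24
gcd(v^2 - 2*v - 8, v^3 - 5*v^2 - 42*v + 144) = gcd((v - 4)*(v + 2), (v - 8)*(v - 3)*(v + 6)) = 1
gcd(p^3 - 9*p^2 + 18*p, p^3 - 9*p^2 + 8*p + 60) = p - 6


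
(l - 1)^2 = l^2 - 2*l + 1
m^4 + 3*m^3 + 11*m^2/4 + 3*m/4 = m*(m + 1/2)*(m + 1)*(m + 3/2)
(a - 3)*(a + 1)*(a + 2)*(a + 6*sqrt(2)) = a^4 + 6*sqrt(2)*a^3 - 7*a^2 - 42*sqrt(2)*a - 6*a - 36*sqrt(2)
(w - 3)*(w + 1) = w^2 - 2*w - 3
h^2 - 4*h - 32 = (h - 8)*(h + 4)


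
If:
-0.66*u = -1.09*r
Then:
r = 0.605504587155963*u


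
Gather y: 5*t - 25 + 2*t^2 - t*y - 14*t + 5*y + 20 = 2*t^2 - 9*t + y*(5 - t) - 5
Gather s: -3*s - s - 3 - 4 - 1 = -4*s - 8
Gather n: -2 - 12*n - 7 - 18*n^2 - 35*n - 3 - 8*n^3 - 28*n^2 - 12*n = -8*n^3 - 46*n^2 - 59*n - 12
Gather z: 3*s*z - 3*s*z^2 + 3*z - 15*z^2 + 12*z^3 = 12*z^3 + z^2*(-3*s - 15) + z*(3*s + 3)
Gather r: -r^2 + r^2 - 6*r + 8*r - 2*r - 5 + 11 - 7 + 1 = 0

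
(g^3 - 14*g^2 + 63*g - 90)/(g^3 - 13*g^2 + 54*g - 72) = (g - 5)/(g - 4)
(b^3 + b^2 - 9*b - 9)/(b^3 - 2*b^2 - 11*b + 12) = (b^2 - 2*b - 3)/(b^2 - 5*b + 4)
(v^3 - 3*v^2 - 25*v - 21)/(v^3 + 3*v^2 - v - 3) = (v - 7)/(v - 1)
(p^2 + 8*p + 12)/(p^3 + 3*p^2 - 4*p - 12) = (p + 6)/(p^2 + p - 6)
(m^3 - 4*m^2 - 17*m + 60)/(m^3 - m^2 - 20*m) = (m - 3)/m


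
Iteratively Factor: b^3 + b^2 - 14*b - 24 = (b - 4)*(b^2 + 5*b + 6) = (b - 4)*(b + 2)*(b + 3)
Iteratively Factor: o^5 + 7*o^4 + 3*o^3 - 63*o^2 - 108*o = (o - 3)*(o^4 + 10*o^3 + 33*o^2 + 36*o) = o*(o - 3)*(o^3 + 10*o^2 + 33*o + 36) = o*(o - 3)*(o + 3)*(o^2 + 7*o + 12) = o*(o - 3)*(o + 3)^2*(o + 4)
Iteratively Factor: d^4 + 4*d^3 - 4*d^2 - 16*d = (d - 2)*(d^3 + 6*d^2 + 8*d) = d*(d - 2)*(d^2 + 6*d + 8) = d*(d - 2)*(d + 2)*(d + 4)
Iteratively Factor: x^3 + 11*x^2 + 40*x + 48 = (x + 3)*(x^2 + 8*x + 16) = (x + 3)*(x + 4)*(x + 4)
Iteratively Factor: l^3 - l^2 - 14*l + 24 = (l - 3)*(l^2 + 2*l - 8) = (l - 3)*(l - 2)*(l + 4)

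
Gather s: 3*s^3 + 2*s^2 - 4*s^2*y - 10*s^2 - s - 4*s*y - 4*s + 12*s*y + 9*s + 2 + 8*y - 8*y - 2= 3*s^3 + s^2*(-4*y - 8) + s*(8*y + 4)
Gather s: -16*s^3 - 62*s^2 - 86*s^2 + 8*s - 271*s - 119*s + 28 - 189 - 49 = -16*s^3 - 148*s^2 - 382*s - 210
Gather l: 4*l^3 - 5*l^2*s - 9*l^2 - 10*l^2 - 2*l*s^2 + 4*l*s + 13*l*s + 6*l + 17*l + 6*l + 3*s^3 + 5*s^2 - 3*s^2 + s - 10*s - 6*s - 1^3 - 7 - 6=4*l^3 + l^2*(-5*s - 19) + l*(-2*s^2 + 17*s + 29) + 3*s^3 + 2*s^2 - 15*s - 14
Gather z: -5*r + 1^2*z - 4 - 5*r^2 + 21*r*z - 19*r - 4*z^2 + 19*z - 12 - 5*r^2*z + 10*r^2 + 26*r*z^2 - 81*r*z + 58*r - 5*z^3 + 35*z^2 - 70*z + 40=5*r^2 + 34*r - 5*z^3 + z^2*(26*r + 31) + z*(-5*r^2 - 60*r - 50) + 24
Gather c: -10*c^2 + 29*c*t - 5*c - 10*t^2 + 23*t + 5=-10*c^2 + c*(29*t - 5) - 10*t^2 + 23*t + 5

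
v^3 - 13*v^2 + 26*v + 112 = (v - 8)*(v - 7)*(v + 2)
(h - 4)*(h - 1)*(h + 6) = h^3 + h^2 - 26*h + 24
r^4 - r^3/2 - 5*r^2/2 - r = r*(r - 2)*(r + 1/2)*(r + 1)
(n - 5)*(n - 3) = n^2 - 8*n + 15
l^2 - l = l*(l - 1)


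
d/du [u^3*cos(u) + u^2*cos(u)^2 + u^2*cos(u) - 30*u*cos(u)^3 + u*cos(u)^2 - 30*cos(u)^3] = -u^3*sin(u) - u^2*sin(u) - u^2*sin(2*u) + 3*u^2*cos(u) + 90*u*sin(u)*cos(u)^2 - u*sin(2*u) + 2*u*cos(u)^2 + 2*u*cos(u) + 90*sin(u)*cos(u)^2 - 30*cos(u)^3 + cos(u)^2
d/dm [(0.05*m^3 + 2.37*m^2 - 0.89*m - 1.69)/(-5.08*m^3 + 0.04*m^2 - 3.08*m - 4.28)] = (-1.11022302462516e-16*m^5 + 12.0416*m^4 - 9.3504*m^3 - 33.6616*m^2 - 20.152*m - 1.396)/(25.8064*m^6 - 0.4064*m^5 + 31.2944*m^4 + 43.2384*m^3 + 9.144*m^2 + 26.3648*m + 18.3184)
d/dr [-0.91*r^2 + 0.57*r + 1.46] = 0.57 - 1.82*r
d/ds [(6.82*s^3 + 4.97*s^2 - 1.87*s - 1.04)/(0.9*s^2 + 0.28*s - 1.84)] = (6.138*s^4 + 3.8192*s^3 - 34.5718*s^2 - 16.4176*s + 3.732)/(0.81*s^4 + 0.504*s^3 - 3.2336*s^2 - 1.0304*s + 3.3856)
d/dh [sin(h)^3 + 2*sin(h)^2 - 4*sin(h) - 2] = (3*sin(h)^2 + 4*sin(h) - 4)*cos(h)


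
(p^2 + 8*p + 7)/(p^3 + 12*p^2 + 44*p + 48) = (p^2 + 8*p + 7)/(p^3 + 12*p^2 + 44*p + 48)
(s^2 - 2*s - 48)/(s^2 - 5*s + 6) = (s^2 - 2*s - 48)/(s^2 - 5*s + 6)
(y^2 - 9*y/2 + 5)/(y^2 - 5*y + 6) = (y - 5/2)/(y - 3)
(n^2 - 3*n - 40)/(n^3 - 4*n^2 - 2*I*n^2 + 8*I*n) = (n^2 - 3*n - 40)/(n*(n^2 - 4*n - 2*I*n + 8*I))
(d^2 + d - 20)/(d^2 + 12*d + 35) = (d - 4)/(d + 7)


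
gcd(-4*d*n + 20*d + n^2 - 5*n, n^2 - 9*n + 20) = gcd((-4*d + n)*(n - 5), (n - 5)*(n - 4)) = n - 5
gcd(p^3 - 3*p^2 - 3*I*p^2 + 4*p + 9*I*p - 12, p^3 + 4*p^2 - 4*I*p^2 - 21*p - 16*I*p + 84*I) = p^2 + p*(-3 - 4*I) + 12*I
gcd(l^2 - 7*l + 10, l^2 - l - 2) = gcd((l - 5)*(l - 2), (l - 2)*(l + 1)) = l - 2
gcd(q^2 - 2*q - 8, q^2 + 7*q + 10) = q + 2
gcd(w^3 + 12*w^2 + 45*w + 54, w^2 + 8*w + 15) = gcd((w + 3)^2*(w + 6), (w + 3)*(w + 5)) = w + 3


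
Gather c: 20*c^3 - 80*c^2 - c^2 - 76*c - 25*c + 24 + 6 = 20*c^3 - 81*c^2 - 101*c + 30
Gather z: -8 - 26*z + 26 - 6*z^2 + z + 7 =-6*z^2 - 25*z + 25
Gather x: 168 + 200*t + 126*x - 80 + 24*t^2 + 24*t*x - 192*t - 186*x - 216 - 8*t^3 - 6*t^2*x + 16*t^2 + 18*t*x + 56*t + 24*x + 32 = -8*t^3 + 40*t^2 + 64*t + x*(-6*t^2 + 42*t - 36) - 96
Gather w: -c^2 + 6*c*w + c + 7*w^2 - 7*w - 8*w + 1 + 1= -c^2 + c + 7*w^2 + w*(6*c - 15) + 2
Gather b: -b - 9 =-b - 9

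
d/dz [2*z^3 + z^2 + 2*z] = 6*z^2 + 2*z + 2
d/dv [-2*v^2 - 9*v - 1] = -4*v - 9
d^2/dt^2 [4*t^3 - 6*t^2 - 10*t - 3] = 24*t - 12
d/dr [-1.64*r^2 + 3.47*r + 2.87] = 3.47 - 3.28*r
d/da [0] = 0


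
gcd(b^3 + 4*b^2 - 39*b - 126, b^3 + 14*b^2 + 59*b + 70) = b + 7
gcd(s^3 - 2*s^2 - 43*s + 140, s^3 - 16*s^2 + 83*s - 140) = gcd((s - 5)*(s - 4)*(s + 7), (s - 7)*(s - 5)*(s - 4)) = s^2 - 9*s + 20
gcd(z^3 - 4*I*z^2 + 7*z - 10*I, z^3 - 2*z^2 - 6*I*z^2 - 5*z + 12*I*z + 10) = z^2 - 6*I*z - 5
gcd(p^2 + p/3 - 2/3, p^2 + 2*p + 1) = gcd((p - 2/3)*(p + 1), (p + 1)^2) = p + 1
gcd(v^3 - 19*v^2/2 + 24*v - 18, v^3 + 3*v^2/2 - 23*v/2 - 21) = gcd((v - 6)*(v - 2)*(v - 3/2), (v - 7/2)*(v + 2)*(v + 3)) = 1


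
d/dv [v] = 1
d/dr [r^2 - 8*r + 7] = 2*r - 8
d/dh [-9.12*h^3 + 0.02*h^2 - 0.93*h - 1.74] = -27.36*h^2 + 0.04*h - 0.93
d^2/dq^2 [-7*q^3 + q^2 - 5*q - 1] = 2 - 42*q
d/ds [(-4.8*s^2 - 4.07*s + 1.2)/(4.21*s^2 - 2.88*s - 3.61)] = (30.9587*s^2 + 24.552*s + 18.1487)/(17.7241*s^4 - 24.2496*s^3 - 22.1018*s^2 + 20.7936*s + 13.0321)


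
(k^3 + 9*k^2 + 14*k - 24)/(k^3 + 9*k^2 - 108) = (k^2 + 3*k - 4)/(k^2 + 3*k - 18)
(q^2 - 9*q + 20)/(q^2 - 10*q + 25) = (q - 4)/(q - 5)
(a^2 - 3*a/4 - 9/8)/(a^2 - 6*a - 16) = (-8*a^2 + 6*a + 9)/(8*(-a^2 + 6*a + 16))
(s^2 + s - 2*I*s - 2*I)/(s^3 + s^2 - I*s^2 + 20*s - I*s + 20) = (s - 2*I)/(s^2 - I*s + 20)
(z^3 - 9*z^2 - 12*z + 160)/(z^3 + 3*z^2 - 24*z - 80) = (z - 8)/(z + 4)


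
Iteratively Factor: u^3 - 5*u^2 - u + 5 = (u - 1)*(u^2 - 4*u - 5) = (u - 5)*(u - 1)*(u + 1)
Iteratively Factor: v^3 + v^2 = (v)*(v^2 + v) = v*(v + 1)*(v)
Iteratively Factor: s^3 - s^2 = (s)*(s^2 - s) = s^2*(s - 1)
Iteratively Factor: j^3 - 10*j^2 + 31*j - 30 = (j - 5)*(j^2 - 5*j + 6) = (j - 5)*(j - 2)*(j - 3)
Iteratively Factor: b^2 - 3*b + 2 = (b - 1)*(b - 2)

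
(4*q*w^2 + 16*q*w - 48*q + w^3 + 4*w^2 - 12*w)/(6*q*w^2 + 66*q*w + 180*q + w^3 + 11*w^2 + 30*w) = (4*q*w - 8*q + w^2 - 2*w)/(6*q*w + 30*q + w^2 + 5*w)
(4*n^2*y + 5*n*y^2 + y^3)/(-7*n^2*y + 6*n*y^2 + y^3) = (4*n^2 + 5*n*y + y^2)/(-7*n^2 + 6*n*y + y^2)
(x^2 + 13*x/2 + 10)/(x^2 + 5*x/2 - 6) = (2*x + 5)/(2*x - 3)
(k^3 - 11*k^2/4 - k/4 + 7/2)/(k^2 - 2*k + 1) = (4*k^3 - 11*k^2 - k + 14)/(4*(k^2 - 2*k + 1))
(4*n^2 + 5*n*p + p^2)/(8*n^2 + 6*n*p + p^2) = (n + p)/(2*n + p)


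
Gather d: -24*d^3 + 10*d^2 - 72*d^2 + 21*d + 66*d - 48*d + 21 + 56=-24*d^3 - 62*d^2 + 39*d + 77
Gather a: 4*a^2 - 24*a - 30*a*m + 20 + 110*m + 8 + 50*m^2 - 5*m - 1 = 4*a^2 + a*(-30*m - 24) + 50*m^2 + 105*m + 27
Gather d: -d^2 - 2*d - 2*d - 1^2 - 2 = -d^2 - 4*d - 3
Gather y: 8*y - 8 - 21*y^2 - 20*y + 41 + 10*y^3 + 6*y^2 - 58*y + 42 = 10*y^3 - 15*y^2 - 70*y + 75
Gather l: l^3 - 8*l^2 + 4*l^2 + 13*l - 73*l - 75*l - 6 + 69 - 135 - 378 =l^3 - 4*l^2 - 135*l - 450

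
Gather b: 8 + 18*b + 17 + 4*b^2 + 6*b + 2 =4*b^2 + 24*b + 27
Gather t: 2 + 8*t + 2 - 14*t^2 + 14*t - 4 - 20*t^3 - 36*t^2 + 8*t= -20*t^3 - 50*t^2 + 30*t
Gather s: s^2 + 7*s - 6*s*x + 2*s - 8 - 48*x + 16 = s^2 + s*(9 - 6*x) - 48*x + 8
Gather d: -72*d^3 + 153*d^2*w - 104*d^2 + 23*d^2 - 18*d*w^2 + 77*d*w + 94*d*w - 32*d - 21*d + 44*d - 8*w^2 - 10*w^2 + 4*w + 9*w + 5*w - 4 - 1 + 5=-72*d^3 + d^2*(153*w - 81) + d*(-18*w^2 + 171*w - 9) - 18*w^2 + 18*w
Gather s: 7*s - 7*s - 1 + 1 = 0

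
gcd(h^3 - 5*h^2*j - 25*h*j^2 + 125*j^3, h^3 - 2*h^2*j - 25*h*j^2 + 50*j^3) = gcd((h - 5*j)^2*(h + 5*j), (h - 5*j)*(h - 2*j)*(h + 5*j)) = h^2 - 25*j^2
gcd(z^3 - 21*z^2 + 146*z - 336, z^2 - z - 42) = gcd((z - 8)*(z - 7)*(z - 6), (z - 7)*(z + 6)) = z - 7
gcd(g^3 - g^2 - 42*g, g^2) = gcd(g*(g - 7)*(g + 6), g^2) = g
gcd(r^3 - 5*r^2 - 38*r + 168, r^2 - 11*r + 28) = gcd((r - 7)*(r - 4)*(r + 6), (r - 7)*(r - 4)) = r^2 - 11*r + 28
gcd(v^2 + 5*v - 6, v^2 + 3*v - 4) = v - 1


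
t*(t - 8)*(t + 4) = t^3 - 4*t^2 - 32*t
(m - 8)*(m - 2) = m^2 - 10*m + 16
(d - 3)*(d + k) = d^2 + d*k - 3*d - 3*k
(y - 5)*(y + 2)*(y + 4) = y^3 + y^2 - 22*y - 40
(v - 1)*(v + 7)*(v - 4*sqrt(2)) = v^3 - 4*sqrt(2)*v^2 + 6*v^2 - 24*sqrt(2)*v - 7*v + 28*sqrt(2)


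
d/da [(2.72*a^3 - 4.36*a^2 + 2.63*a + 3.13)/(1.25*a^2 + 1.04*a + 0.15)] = (3.4*a^4 + 5.6576*a^3 - 6.5979*a^2 - 9.133*a - 2.8607)/(1.5625*a^4 + 2.6*a^3 + 1.4566*a^2 + 0.312*a + 0.0225)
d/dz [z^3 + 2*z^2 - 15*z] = 3*z^2 + 4*z - 15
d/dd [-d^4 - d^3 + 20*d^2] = d*(-4*d^2 - 3*d + 40)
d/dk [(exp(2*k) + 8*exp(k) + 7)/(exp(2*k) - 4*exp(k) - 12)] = (-12*exp(2*k) - 38*exp(k) - 68)*exp(k)/(exp(4*k) - 8*exp(3*k) - 8*exp(2*k) + 96*exp(k) + 144)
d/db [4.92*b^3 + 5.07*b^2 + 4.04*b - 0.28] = 14.76*b^2 + 10.14*b + 4.04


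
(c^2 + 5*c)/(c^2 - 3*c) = (c + 5)/(c - 3)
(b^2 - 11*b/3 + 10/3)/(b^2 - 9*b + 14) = (b - 5/3)/(b - 7)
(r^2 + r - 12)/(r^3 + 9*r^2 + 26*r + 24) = (r - 3)/(r^2 + 5*r + 6)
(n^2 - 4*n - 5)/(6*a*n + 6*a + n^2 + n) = (n - 5)/(6*a + n)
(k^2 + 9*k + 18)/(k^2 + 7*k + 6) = (k + 3)/(k + 1)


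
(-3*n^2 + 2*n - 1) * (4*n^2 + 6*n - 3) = -12*n^4 - 10*n^3 + 17*n^2 - 12*n + 3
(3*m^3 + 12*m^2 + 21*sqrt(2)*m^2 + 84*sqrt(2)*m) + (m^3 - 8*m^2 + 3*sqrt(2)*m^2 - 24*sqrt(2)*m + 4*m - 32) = 4*m^3 + 4*m^2 + 24*sqrt(2)*m^2 + 4*m + 60*sqrt(2)*m - 32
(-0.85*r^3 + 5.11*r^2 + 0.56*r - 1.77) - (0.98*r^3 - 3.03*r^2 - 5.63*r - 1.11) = -1.83*r^3 + 8.14*r^2 + 6.19*r - 0.66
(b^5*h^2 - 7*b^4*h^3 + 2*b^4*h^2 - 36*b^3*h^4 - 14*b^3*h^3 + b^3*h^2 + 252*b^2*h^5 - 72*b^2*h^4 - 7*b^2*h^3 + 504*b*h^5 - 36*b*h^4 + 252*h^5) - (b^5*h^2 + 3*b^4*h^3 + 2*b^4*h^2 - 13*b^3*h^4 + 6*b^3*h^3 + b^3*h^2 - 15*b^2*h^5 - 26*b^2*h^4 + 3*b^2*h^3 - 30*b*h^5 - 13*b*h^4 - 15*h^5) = -10*b^4*h^3 - 23*b^3*h^4 - 20*b^3*h^3 + 267*b^2*h^5 - 46*b^2*h^4 - 10*b^2*h^3 + 534*b*h^5 - 23*b*h^4 + 267*h^5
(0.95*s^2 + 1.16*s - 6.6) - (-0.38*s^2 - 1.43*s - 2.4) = 1.33*s^2 + 2.59*s - 4.2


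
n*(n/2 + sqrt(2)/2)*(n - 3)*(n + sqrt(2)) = n^4/2 - 3*n^3/2 + sqrt(2)*n^3 - 3*sqrt(2)*n^2 + n^2 - 3*n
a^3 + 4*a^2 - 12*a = a*(a - 2)*(a + 6)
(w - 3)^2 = w^2 - 6*w + 9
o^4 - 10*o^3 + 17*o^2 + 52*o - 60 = (o - 6)*(o - 5)*(o - 1)*(o + 2)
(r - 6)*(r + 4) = r^2 - 2*r - 24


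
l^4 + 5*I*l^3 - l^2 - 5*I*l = l*(l + 5*I)*(-I*l - I)*(I*l - I)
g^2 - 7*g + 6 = (g - 6)*(g - 1)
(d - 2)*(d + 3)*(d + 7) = d^3 + 8*d^2 + d - 42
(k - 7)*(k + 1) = k^2 - 6*k - 7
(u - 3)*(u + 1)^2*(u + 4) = u^4 + 3*u^3 - 9*u^2 - 23*u - 12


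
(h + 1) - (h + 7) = -6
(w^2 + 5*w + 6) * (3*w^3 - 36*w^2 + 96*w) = 3*w^5 - 21*w^4 - 66*w^3 + 264*w^2 + 576*w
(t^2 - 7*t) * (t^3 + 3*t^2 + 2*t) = t^5 - 4*t^4 - 19*t^3 - 14*t^2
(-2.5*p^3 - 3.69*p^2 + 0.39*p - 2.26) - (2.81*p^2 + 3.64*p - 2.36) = -2.5*p^3 - 6.5*p^2 - 3.25*p + 0.1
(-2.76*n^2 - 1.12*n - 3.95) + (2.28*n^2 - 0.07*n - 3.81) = -0.48*n^2 - 1.19*n - 7.76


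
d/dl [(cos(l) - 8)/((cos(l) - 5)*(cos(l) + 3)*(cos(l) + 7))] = (-157*cos(l) - 19*cos(2*l) + cos(3*l) + 655)*sin(l)/(2*(cos(l) - 5)^2*(cos(l) + 3)^2*(cos(l) + 7)^2)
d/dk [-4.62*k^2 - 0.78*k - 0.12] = -9.24*k - 0.78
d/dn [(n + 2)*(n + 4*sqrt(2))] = 2*n + 2 + 4*sqrt(2)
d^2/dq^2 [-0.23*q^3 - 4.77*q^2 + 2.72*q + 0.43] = -1.38*q - 9.54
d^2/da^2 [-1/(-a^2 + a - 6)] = 2*(-a^2 + a + (2*a - 1)^2 - 6)/(a^2 - a + 6)^3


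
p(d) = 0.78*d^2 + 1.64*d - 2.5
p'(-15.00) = -21.76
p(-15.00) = 148.40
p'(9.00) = 15.68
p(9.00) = 75.44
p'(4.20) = 8.19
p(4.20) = 18.15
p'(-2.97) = -2.99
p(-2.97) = -0.49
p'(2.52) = 5.57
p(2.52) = 6.59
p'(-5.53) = -6.99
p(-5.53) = 12.28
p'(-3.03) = -3.09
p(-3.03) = -0.31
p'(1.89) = 4.59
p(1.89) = 3.39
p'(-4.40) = -5.22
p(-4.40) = 5.38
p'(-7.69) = -10.36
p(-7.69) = 31.01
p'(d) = 1.56*d + 1.64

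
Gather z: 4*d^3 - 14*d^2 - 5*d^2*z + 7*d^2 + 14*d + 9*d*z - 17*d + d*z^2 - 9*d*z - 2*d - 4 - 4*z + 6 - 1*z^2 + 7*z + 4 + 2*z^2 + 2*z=4*d^3 - 7*d^2 - 5*d + z^2*(d + 1) + z*(5 - 5*d^2) + 6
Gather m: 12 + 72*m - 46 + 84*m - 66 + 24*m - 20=180*m - 120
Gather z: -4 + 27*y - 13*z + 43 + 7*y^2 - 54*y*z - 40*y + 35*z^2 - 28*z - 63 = 7*y^2 - 13*y + 35*z^2 + z*(-54*y - 41) - 24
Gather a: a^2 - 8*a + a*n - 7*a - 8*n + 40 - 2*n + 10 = a^2 + a*(n - 15) - 10*n + 50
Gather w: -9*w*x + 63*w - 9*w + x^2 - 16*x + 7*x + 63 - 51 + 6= w*(54 - 9*x) + x^2 - 9*x + 18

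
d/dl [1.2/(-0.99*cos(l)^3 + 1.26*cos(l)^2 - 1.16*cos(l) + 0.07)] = (-3.564*cos(l)^2 + 3.024*cos(l) - 1.392)*sin(l)/(0.99*cos(l)^3 - 1.26*cos(l)^2 + 1.16*cos(l) - 0.07)^2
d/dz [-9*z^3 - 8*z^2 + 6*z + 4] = -27*z^2 - 16*z + 6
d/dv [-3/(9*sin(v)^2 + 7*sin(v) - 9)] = 3*(18*sin(v) + 7)*cos(v)/(7*sin(v) - 9*cos(v)^2)^2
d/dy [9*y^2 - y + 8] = 18*y - 1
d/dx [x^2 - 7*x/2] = 2*x - 7/2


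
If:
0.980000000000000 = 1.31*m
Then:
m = 0.75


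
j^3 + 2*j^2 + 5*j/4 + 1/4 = (j + 1/2)^2*(j + 1)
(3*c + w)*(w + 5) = 3*c*w + 15*c + w^2 + 5*w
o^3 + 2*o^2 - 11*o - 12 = (o - 3)*(o + 1)*(o + 4)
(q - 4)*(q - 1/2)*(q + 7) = q^3 + 5*q^2/2 - 59*q/2 + 14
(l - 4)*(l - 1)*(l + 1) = l^3 - 4*l^2 - l + 4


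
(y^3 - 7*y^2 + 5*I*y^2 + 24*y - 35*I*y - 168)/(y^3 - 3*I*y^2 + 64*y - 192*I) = (y - 7)/(y - 8*I)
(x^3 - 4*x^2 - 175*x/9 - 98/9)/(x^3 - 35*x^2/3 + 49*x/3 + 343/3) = (x + 2/3)/(x - 7)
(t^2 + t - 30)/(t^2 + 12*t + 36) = (t - 5)/(t + 6)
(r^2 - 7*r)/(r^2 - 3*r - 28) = r/(r + 4)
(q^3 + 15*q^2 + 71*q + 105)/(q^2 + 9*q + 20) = (q^2 + 10*q + 21)/(q + 4)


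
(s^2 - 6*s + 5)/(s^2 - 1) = (s - 5)/(s + 1)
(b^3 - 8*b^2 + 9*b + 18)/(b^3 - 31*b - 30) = (b - 3)/(b + 5)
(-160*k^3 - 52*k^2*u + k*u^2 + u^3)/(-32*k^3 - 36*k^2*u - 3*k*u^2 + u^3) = (5*k + u)/(k + u)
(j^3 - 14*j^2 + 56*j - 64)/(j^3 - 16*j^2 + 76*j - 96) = (j - 4)/(j - 6)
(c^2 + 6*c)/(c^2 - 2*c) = (c + 6)/(c - 2)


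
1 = 1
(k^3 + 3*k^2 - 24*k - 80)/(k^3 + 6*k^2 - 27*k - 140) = (k + 4)/(k + 7)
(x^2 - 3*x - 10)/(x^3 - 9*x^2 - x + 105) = (x + 2)/(x^2 - 4*x - 21)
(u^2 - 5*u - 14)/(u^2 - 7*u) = (u + 2)/u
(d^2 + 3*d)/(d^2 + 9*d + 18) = d/(d + 6)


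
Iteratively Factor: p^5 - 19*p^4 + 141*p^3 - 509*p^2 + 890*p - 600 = (p - 2)*(p^4 - 17*p^3 + 107*p^2 - 295*p + 300) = (p - 3)*(p - 2)*(p^3 - 14*p^2 + 65*p - 100) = (p - 4)*(p - 3)*(p - 2)*(p^2 - 10*p + 25) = (p - 5)*(p - 4)*(p - 3)*(p - 2)*(p - 5)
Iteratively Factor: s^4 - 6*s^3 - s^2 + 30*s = (s + 2)*(s^3 - 8*s^2 + 15*s) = s*(s + 2)*(s^2 - 8*s + 15) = s*(s - 5)*(s + 2)*(s - 3)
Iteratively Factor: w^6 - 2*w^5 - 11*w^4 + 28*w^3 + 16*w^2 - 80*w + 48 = (w + 2)*(w^5 - 4*w^4 - 3*w^3 + 34*w^2 - 52*w + 24) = (w - 1)*(w + 2)*(w^4 - 3*w^3 - 6*w^2 + 28*w - 24) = (w - 2)*(w - 1)*(w + 2)*(w^3 - w^2 - 8*w + 12) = (w - 2)*(w - 1)*(w + 2)*(w + 3)*(w^2 - 4*w + 4) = (w - 2)^2*(w - 1)*(w + 2)*(w + 3)*(w - 2)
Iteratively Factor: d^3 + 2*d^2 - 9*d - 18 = (d + 2)*(d^2 - 9) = (d + 2)*(d + 3)*(d - 3)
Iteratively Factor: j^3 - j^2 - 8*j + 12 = (j - 2)*(j^2 + j - 6) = (j - 2)^2*(j + 3)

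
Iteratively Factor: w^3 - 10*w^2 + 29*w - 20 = (w - 1)*(w^2 - 9*w + 20) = (w - 4)*(w - 1)*(w - 5)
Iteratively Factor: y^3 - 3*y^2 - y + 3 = (y - 3)*(y^2 - 1) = (y - 3)*(y - 1)*(y + 1)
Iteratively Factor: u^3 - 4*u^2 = (u - 4)*(u^2) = u*(u - 4)*(u)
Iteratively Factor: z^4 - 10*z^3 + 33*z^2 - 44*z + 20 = (z - 5)*(z^3 - 5*z^2 + 8*z - 4) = (z - 5)*(z - 2)*(z^2 - 3*z + 2) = (z - 5)*(z - 2)^2*(z - 1)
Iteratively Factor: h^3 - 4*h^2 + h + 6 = (h + 1)*(h^2 - 5*h + 6) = (h - 3)*(h + 1)*(h - 2)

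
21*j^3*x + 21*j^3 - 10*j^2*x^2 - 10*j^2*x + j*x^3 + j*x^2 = (-7*j + x)*(-3*j + x)*(j*x + j)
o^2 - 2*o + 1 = (o - 1)^2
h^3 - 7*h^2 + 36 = (h - 6)*(h - 3)*(h + 2)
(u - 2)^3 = u^3 - 6*u^2 + 12*u - 8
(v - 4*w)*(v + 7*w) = v^2 + 3*v*w - 28*w^2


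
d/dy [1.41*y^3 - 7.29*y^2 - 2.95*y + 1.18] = 4.23*y^2 - 14.58*y - 2.95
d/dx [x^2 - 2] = 2*x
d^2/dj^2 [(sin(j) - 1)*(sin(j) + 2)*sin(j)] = -9*sin(j)^3 - 4*sin(j)^2 + 8*sin(j) + 2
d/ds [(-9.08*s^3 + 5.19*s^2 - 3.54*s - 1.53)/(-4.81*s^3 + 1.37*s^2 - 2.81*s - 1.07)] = (12.5243*s^4 + 16.9748*s^3 - 2.6652*s^2 - 6.9144*s - 0.5115)/(23.1361*s^6 - 13.1794*s^5 + 28.9091*s^4 + 2.594*s^3 + 4.9643*s^2 + 6.0134*s + 1.1449)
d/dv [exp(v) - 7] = exp(v)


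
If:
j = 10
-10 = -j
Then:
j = 10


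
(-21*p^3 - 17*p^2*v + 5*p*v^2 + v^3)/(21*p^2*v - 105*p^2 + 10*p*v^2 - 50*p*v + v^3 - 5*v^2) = (-3*p^2 - 2*p*v + v^2)/(3*p*v - 15*p + v^2 - 5*v)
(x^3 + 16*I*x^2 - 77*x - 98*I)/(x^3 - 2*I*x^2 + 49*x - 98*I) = (x^2 + 9*I*x - 14)/(x^2 - 9*I*x - 14)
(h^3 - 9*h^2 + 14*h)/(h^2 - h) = (h^2 - 9*h + 14)/(h - 1)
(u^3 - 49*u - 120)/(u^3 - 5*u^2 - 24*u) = (u + 5)/u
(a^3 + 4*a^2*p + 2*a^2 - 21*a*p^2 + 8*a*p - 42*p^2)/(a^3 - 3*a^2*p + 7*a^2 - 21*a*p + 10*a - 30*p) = (a + 7*p)/(a + 5)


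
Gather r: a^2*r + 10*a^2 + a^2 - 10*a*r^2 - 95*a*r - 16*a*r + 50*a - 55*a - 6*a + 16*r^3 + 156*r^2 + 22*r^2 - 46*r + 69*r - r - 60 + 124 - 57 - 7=11*a^2 - 11*a + 16*r^3 + r^2*(178 - 10*a) + r*(a^2 - 111*a + 22)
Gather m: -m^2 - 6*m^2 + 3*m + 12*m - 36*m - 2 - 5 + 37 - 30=-7*m^2 - 21*m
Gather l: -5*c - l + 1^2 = -5*c - l + 1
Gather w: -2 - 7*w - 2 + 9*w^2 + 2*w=9*w^2 - 5*w - 4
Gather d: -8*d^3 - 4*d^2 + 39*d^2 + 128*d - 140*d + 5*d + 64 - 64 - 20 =-8*d^3 + 35*d^2 - 7*d - 20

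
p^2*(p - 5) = p^3 - 5*p^2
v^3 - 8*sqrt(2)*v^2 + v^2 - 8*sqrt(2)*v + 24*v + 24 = (v + 1)*(v - 6*sqrt(2))*(v - 2*sqrt(2))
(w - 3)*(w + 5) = w^2 + 2*w - 15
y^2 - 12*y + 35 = (y - 7)*(y - 5)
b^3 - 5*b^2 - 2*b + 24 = (b - 4)*(b - 3)*(b + 2)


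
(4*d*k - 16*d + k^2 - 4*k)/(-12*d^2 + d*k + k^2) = (4 - k)/(3*d - k)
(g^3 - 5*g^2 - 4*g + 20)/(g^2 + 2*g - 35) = (g^2 - 4)/(g + 7)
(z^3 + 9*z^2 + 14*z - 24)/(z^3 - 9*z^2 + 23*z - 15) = (z^2 + 10*z + 24)/(z^2 - 8*z + 15)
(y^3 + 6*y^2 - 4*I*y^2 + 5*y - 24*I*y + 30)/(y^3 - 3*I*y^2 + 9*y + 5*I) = (y + 6)/(y + I)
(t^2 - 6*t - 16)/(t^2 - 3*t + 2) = (t^2 - 6*t - 16)/(t^2 - 3*t + 2)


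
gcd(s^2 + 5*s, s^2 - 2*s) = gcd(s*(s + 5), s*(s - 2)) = s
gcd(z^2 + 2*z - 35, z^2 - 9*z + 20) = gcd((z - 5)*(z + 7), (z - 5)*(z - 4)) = z - 5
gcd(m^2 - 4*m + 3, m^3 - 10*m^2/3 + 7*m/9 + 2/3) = m - 3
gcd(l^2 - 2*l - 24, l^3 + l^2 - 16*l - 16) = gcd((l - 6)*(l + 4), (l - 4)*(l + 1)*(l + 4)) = l + 4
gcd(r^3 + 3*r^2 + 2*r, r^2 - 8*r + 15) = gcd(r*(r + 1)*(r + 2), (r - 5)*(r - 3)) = 1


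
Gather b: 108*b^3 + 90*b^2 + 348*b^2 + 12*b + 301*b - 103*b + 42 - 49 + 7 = 108*b^3 + 438*b^2 + 210*b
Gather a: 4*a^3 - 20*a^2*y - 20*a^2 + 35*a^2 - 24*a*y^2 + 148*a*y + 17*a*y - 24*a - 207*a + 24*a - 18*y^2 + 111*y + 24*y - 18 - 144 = 4*a^3 + a^2*(15 - 20*y) + a*(-24*y^2 + 165*y - 207) - 18*y^2 + 135*y - 162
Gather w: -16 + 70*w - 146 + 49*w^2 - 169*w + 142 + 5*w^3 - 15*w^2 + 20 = 5*w^3 + 34*w^2 - 99*w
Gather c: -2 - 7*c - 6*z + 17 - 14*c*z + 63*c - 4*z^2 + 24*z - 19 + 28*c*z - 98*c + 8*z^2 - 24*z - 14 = c*(14*z - 42) + 4*z^2 - 6*z - 18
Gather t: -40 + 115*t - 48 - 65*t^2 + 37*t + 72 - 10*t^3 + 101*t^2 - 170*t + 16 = -10*t^3 + 36*t^2 - 18*t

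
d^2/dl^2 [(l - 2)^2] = 2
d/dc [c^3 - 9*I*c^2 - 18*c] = 3*c^2 - 18*I*c - 18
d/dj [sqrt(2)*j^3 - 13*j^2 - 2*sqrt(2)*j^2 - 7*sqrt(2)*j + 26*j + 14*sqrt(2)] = 3*sqrt(2)*j^2 - 26*j - 4*sqrt(2)*j - 7*sqrt(2) + 26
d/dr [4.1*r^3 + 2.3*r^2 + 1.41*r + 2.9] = 12.3*r^2 + 4.6*r + 1.41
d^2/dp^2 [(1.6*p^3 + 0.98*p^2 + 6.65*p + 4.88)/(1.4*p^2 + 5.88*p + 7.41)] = (-7.105427357601e-15*p^5 + 87.37456*p^3 + 414.66936*p^2 + 354.22812*p - 235.67586)/(2.744*p^6 + 34.5744*p^5 + 188.78328*p^4 + 569.292192*p^3 + 999.202932*p^2 + 968.578884*p + 406.869021)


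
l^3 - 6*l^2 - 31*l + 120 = (l - 8)*(l - 3)*(l + 5)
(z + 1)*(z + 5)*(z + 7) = z^3 + 13*z^2 + 47*z + 35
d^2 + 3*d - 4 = (d - 1)*(d + 4)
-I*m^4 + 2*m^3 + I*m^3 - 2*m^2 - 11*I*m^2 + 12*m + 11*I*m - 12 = (m - 3*I)*(m + I)*(m + 4*I)*(-I*m + I)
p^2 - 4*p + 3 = (p - 3)*(p - 1)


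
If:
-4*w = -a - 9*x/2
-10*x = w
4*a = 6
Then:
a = 3/2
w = 30/89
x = -3/89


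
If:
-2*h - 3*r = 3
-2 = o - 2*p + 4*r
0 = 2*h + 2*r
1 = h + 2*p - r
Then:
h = 3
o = 5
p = -5/2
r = -3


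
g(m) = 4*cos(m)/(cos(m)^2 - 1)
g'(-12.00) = 44.33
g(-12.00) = -11.72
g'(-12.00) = 44.33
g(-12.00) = -11.72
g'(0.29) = 328.16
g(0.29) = -46.88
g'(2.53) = 35.30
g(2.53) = 9.93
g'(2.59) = 47.96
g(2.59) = 12.41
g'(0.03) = 296296.31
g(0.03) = -4443.78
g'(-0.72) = -21.84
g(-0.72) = -6.92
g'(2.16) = 9.11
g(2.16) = 3.22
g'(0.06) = 37037.07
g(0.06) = -1110.44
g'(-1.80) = -4.55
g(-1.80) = 0.96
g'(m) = -4*sin(m)/(cos(m)^2 - 1) + 8*sin(m)*cos(m)^2/(cos(m)^2 - 1)^2 = 4*(cos(m)^2 + 1)/sin(m)^3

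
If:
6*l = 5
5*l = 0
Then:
No Solution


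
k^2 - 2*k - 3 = (k - 3)*(k + 1)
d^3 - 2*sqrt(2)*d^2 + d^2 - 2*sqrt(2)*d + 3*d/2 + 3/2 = (d + 1)*(d - 3*sqrt(2)/2)*(d - sqrt(2)/2)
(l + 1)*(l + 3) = l^2 + 4*l + 3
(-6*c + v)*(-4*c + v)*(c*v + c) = 24*c^3*v + 24*c^3 - 10*c^2*v^2 - 10*c^2*v + c*v^3 + c*v^2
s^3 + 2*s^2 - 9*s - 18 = (s - 3)*(s + 2)*(s + 3)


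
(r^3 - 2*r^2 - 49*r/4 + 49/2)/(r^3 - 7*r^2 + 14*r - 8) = (r^2 - 49/4)/(r^2 - 5*r + 4)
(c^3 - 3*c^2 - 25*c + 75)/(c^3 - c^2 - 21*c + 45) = (c - 5)/(c - 3)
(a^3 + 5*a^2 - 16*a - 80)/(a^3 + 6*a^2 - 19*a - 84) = (a^2 + 9*a + 20)/(a^2 + 10*a + 21)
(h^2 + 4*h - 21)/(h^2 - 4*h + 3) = (h + 7)/(h - 1)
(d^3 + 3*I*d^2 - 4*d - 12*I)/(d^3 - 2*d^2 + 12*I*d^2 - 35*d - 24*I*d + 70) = (d^2 + d*(2 + 3*I) + 6*I)/(d^2 + 12*I*d - 35)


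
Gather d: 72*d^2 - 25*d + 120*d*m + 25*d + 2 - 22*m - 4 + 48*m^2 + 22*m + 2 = 72*d^2 + 120*d*m + 48*m^2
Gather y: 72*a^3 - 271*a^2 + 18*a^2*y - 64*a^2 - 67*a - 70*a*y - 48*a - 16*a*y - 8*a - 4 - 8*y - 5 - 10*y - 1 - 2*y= 72*a^3 - 335*a^2 - 123*a + y*(18*a^2 - 86*a - 20) - 10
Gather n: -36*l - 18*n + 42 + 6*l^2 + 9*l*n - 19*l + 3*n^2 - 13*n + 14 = 6*l^2 - 55*l + 3*n^2 + n*(9*l - 31) + 56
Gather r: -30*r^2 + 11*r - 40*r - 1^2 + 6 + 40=-30*r^2 - 29*r + 45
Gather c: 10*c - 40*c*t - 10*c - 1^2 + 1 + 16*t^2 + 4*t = -40*c*t + 16*t^2 + 4*t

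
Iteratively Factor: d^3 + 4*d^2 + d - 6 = (d + 3)*(d^2 + d - 2) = (d + 2)*(d + 3)*(d - 1)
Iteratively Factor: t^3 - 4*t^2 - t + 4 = (t - 1)*(t^2 - 3*t - 4) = (t - 4)*(t - 1)*(t + 1)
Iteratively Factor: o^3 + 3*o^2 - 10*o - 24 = (o + 4)*(o^2 - o - 6) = (o - 3)*(o + 4)*(o + 2)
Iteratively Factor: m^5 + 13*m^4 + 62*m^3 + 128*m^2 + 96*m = (m)*(m^4 + 13*m^3 + 62*m^2 + 128*m + 96) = m*(m + 4)*(m^3 + 9*m^2 + 26*m + 24) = m*(m + 2)*(m + 4)*(m^2 + 7*m + 12) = m*(m + 2)*(m + 4)^2*(m + 3)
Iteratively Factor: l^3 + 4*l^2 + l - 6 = (l + 2)*(l^2 + 2*l - 3) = (l + 2)*(l + 3)*(l - 1)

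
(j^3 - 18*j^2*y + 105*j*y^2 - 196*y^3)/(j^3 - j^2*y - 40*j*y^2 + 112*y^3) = (-j^2 + 14*j*y - 49*y^2)/(-j^2 - 3*j*y + 28*y^2)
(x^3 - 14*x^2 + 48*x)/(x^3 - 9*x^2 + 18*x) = (x - 8)/(x - 3)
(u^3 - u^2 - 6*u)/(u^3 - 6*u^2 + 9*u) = (u + 2)/(u - 3)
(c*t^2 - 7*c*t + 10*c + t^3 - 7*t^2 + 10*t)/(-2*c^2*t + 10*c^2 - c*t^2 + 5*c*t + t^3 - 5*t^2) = (t - 2)/(-2*c + t)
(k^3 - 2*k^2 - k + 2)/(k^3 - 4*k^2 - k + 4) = (k - 2)/(k - 4)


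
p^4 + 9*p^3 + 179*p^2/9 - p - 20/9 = (p - 1/3)*(p + 1/3)*(p + 4)*(p + 5)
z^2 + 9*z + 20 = (z + 4)*(z + 5)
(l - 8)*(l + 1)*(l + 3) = l^3 - 4*l^2 - 29*l - 24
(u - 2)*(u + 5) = u^2 + 3*u - 10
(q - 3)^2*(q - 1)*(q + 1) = q^4 - 6*q^3 + 8*q^2 + 6*q - 9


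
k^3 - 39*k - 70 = (k - 7)*(k + 2)*(k + 5)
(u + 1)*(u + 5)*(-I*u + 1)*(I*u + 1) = u^4 + 6*u^3 + 6*u^2 + 6*u + 5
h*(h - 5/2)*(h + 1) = h^3 - 3*h^2/2 - 5*h/2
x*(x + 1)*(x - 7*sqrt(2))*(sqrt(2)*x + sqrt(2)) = sqrt(2)*x^4 - 14*x^3 + 2*sqrt(2)*x^3 - 28*x^2 + sqrt(2)*x^2 - 14*x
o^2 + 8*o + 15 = (o + 3)*(o + 5)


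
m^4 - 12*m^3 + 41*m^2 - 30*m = m*(m - 6)*(m - 5)*(m - 1)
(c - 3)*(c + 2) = c^2 - c - 6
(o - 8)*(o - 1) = o^2 - 9*o + 8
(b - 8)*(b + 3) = b^2 - 5*b - 24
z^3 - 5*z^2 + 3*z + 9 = (z - 3)^2*(z + 1)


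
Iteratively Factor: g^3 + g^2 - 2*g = (g + 2)*(g^2 - g) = (g - 1)*(g + 2)*(g)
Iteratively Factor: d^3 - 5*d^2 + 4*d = (d - 4)*(d^2 - d) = (d - 4)*(d - 1)*(d)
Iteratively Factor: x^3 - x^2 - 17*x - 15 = (x + 1)*(x^2 - 2*x - 15) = (x + 1)*(x + 3)*(x - 5)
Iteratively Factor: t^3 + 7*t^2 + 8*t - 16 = (t + 4)*(t^2 + 3*t - 4) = (t + 4)^2*(t - 1)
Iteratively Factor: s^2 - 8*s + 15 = (s - 3)*(s - 5)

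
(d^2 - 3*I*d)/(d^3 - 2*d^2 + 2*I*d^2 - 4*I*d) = (d - 3*I)/(d^2 + 2*d*(-1 + I) - 4*I)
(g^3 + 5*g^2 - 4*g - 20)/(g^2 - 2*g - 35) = (g^2 - 4)/(g - 7)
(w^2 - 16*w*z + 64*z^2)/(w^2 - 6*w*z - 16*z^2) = (w - 8*z)/(w + 2*z)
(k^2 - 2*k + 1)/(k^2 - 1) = (k - 1)/(k + 1)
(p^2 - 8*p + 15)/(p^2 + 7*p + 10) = (p^2 - 8*p + 15)/(p^2 + 7*p + 10)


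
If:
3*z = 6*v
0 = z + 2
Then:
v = -1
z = -2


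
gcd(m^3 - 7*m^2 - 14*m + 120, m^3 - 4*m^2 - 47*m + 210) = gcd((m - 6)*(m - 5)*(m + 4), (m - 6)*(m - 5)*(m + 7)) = m^2 - 11*m + 30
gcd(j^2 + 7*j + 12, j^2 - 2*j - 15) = j + 3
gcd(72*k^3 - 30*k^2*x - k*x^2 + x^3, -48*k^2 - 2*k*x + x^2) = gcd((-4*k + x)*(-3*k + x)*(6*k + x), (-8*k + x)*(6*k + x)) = 6*k + x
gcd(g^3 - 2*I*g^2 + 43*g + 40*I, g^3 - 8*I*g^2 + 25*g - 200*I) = g^2 - 3*I*g + 40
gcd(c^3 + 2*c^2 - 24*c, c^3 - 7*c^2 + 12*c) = c^2 - 4*c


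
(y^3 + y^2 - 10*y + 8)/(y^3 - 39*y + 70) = (y^2 + 3*y - 4)/(y^2 + 2*y - 35)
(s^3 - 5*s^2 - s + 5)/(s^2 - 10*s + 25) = (s^2 - 1)/(s - 5)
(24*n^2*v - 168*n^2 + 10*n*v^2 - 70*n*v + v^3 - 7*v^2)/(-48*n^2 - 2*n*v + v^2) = (4*n*v - 28*n + v^2 - 7*v)/(-8*n + v)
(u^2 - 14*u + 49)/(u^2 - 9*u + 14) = (u - 7)/(u - 2)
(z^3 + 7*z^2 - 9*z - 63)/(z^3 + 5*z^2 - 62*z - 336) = (z^2 - 9)/(z^2 - 2*z - 48)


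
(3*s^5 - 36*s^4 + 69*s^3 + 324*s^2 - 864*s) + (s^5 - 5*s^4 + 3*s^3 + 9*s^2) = 4*s^5 - 41*s^4 + 72*s^3 + 333*s^2 - 864*s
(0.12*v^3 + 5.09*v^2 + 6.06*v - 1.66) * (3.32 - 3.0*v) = -0.36*v^4 - 14.8716*v^3 - 1.2812*v^2 + 25.0992*v - 5.5112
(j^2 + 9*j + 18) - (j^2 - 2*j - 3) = 11*j + 21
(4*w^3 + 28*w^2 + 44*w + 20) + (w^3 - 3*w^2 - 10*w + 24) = 5*w^3 + 25*w^2 + 34*w + 44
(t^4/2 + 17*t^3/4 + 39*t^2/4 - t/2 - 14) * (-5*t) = -5*t^5/2 - 85*t^4/4 - 195*t^3/4 + 5*t^2/2 + 70*t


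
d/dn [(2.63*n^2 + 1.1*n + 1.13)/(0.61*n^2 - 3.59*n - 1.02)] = (-10.1127*n^2 - 6.7438*n + 2.9347)/(0.3721*n^4 - 4.3798*n^3 + 11.6437*n^2 + 7.3236*n + 1.0404)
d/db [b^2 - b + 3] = 2*b - 1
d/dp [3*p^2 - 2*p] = 6*p - 2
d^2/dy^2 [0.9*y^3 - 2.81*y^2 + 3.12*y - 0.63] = 5.4*y - 5.62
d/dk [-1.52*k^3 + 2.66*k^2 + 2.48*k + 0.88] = -4.56*k^2 + 5.32*k + 2.48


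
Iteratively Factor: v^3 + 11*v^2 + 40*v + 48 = (v + 4)*(v^2 + 7*v + 12) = (v + 4)^2*(v + 3)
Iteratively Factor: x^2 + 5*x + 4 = (x + 1)*(x + 4)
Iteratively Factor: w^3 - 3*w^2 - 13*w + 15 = (w - 5)*(w^2 + 2*w - 3) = (w - 5)*(w - 1)*(w + 3)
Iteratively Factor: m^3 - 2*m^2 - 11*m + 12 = (m - 1)*(m^2 - m - 12) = (m - 1)*(m + 3)*(m - 4)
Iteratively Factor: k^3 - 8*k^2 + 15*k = (k - 5)*(k^2 - 3*k) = (k - 5)*(k - 3)*(k)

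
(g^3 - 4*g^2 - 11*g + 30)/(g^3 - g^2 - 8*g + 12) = (g - 5)/(g - 2)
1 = 1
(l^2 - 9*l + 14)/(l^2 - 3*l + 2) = (l - 7)/(l - 1)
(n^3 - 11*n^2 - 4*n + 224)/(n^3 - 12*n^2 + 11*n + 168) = (n + 4)/(n + 3)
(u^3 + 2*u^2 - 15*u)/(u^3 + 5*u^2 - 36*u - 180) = u*(u - 3)/(u^2 - 36)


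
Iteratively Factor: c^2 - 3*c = (c)*(c - 3)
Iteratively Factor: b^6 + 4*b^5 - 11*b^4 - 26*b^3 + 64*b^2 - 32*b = (b + 4)*(b^5 - 11*b^3 + 18*b^2 - 8*b) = (b - 2)*(b + 4)*(b^4 + 2*b^3 - 7*b^2 + 4*b) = b*(b - 2)*(b + 4)*(b^3 + 2*b^2 - 7*b + 4) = b*(b - 2)*(b + 4)^2*(b^2 - 2*b + 1) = b*(b - 2)*(b - 1)*(b + 4)^2*(b - 1)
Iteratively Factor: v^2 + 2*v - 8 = (v - 2)*(v + 4)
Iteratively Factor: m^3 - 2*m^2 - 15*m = (m - 5)*(m^2 + 3*m) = m*(m - 5)*(m + 3)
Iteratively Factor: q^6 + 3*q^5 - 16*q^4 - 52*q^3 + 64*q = (q)*(q^5 + 3*q^4 - 16*q^3 - 52*q^2 + 64) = q*(q - 1)*(q^4 + 4*q^3 - 12*q^2 - 64*q - 64) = q*(q - 4)*(q - 1)*(q^3 + 8*q^2 + 20*q + 16) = q*(q - 4)*(q - 1)*(q + 4)*(q^2 + 4*q + 4) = q*(q - 4)*(q - 1)*(q + 2)*(q + 4)*(q + 2)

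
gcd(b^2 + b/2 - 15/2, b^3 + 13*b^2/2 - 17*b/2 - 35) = b - 5/2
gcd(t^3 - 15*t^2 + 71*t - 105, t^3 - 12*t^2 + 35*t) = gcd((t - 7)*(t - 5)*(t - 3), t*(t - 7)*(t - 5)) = t^2 - 12*t + 35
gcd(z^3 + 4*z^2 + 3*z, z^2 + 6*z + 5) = z + 1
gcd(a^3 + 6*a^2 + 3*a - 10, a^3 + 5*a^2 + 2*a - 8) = a^2 + a - 2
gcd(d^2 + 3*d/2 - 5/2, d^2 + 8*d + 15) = 1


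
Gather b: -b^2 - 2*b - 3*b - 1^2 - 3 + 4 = -b^2 - 5*b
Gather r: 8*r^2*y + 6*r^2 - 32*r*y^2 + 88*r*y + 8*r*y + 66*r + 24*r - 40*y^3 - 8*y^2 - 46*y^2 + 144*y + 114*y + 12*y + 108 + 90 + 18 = r^2*(8*y + 6) + r*(-32*y^2 + 96*y + 90) - 40*y^3 - 54*y^2 + 270*y + 216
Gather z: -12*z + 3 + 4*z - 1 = 2 - 8*z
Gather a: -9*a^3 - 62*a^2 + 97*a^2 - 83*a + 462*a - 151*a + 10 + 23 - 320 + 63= -9*a^3 + 35*a^2 + 228*a - 224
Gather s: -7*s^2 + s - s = -7*s^2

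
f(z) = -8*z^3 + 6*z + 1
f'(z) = 6 - 24*z^2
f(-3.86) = 437.94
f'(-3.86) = -351.59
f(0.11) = 1.65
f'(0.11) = 5.71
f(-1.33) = 11.84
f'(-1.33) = -36.45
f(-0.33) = -0.69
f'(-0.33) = 3.39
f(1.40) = -12.55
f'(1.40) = -41.04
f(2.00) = -51.00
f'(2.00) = -90.00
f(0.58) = 2.92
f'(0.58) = -2.07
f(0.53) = 2.99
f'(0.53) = -0.74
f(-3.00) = 199.00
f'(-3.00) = -210.00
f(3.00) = -197.00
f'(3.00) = -210.00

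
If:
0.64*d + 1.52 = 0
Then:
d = -2.38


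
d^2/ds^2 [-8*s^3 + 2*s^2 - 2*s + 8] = 4 - 48*s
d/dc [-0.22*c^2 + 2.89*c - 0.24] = 2.89 - 0.44*c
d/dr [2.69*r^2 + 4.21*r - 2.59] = 5.38*r + 4.21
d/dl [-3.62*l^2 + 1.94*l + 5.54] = 1.94 - 7.24*l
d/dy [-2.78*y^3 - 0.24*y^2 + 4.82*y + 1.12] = -8.34*y^2 - 0.48*y + 4.82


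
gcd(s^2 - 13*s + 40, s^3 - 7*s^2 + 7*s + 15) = s - 5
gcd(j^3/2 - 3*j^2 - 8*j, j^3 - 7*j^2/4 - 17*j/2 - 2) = j + 2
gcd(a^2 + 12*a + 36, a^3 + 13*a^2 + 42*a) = a + 6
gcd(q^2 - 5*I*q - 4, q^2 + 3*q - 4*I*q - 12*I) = q - 4*I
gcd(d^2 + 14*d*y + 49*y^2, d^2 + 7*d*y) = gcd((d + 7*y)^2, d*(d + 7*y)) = d + 7*y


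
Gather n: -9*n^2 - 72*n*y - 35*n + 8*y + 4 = -9*n^2 + n*(-72*y - 35) + 8*y + 4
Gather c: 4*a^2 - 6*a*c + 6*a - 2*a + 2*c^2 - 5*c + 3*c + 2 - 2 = 4*a^2 + 4*a + 2*c^2 + c*(-6*a - 2)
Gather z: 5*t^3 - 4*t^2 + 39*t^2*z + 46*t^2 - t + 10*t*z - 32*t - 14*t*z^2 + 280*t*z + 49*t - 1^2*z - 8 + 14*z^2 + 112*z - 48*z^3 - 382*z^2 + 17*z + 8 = 5*t^3 + 42*t^2 + 16*t - 48*z^3 + z^2*(-14*t - 368) + z*(39*t^2 + 290*t + 128)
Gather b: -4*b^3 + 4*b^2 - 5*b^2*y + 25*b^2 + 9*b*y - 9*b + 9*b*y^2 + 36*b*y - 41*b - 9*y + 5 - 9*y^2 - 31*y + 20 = -4*b^3 + b^2*(29 - 5*y) + b*(9*y^2 + 45*y - 50) - 9*y^2 - 40*y + 25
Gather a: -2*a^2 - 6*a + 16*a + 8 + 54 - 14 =-2*a^2 + 10*a + 48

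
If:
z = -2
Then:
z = -2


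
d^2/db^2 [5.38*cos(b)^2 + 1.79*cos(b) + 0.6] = -1.79*cos(b) - 10.76*cos(2*b)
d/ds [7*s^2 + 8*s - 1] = 14*s + 8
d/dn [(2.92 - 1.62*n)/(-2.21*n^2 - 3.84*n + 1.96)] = (-3.5802*n^2 + 12.9064*n + 8.0376)/(4.8841*n^4 + 16.9728*n^3 + 6.0824*n^2 - 15.0528*n + 3.8416)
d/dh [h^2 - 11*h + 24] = 2*h - 11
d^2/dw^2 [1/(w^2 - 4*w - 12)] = 2*(w^2 - 4*w - 4*(w - 2)^2 - 12)/(-w^2 + 4*w + 12)^3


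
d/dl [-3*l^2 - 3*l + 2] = -6*l - 3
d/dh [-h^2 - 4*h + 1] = -2*h - 4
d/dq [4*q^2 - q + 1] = 8*q - 1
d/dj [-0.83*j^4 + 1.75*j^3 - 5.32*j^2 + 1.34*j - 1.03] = -3.32*j^3 + 5.25*j^2 - 10.64*j + 1.34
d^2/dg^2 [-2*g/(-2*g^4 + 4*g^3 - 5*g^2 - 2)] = 4*g*(4*g^2*(4*g^2 - 6*g + 5)^2 + (-20*g^2 + 24*g - 15)*(2*g^4 - 4*g^3 + 5*g^2 + 2))/(2*g^4 - 4*g^3 + 5*g^2 + 2)^3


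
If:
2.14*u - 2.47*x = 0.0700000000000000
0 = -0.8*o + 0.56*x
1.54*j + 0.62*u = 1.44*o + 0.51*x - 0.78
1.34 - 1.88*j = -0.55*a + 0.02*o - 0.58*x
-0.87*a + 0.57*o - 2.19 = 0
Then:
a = 0.13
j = 2.49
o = 4.05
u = 6.71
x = 5.78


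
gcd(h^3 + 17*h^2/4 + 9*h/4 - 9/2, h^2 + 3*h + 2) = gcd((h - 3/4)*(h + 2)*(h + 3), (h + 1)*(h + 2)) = h + 2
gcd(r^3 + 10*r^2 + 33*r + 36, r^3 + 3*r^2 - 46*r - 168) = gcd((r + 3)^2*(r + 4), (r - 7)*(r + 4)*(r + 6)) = r + 4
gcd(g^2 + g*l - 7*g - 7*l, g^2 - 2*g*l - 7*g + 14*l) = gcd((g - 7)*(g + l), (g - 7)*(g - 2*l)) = g - 7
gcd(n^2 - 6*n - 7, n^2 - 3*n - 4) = n + 1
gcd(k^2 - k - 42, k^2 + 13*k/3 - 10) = k + 6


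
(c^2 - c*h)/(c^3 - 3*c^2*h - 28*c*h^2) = (-c + h)/(-c^2 + 3*c*h + 28*h^2)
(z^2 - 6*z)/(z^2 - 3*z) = (z - 6)/(z - 3)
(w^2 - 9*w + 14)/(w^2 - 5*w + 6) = (w - 7)/(w - 3)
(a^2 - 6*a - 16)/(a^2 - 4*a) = (a^2 - 6*a - 16)/(a*(a - 4))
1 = 1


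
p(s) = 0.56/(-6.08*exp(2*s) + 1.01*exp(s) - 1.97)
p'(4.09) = 0.00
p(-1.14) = -0.25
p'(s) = 0.56*(12.16*exp(2*s) - 1.01*exp(s))/(-6.08*exp(2*s) + 1.01*exp(s) - 1.97)^2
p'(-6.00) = 0.00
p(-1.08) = -0.24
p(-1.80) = -0.28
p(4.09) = -0.00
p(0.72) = -0.02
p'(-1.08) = 0.11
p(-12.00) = -0.28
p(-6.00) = -0.28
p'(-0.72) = 0.16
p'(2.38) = 0.00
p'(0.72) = 0.04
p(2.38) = -0.00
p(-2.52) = -0.29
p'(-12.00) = 0.00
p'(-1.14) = 0.10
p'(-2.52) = -0.00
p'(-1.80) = 0.02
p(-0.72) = -0.19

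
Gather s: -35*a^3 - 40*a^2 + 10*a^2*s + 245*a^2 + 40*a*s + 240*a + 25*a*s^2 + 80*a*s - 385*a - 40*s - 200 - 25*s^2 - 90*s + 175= -35*a^3 + 205*a^2 - 145*a + s^2*(25*a - 25) + s*(10*a^2 + 120*a - 130) - 25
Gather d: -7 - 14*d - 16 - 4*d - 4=-18*d - 27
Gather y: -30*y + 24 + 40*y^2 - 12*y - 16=40*y^2 - 42*y + 8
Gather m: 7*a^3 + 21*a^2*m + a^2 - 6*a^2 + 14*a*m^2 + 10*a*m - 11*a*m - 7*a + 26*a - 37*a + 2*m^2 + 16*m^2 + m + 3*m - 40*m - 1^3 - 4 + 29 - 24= 7*a^3 - 5*a^2 - 18*a + m^2*(14*a + 18) + m*(21*a^2 - a - 36)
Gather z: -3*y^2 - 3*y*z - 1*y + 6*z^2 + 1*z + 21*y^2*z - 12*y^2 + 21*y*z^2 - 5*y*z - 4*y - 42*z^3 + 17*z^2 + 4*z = -15*y^2 - 5*y - 42*z^3 + z^2*(21*y + 23) + z*(21*y^2 - 8*y + 5)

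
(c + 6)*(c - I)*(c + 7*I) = c^3 + 6*c^2 + 6*I*c^2 + 7*c + 36*I*c + 42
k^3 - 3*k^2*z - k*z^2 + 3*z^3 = (k - 3*z)*(k - z)*(k + z)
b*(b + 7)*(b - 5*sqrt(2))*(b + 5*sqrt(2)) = b^4 + 7*b^3 - 50*b^2 - 350*b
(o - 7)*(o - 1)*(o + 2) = o^3 - 6*o^2 - 9*o + 14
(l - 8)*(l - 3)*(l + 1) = l^3 - 10*l^2 + 13*l + 24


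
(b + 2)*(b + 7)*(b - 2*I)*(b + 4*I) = b^4 + 9*b^3 + 2*I*b^3 + 22*b^2 + 18*I*b^2 + 72*b + 28*I*b + 112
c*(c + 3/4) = c^2 + 3*c/4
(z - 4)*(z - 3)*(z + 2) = z^3 - 5*z^2 - 2*z + 24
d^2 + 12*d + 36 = (d + 6)^2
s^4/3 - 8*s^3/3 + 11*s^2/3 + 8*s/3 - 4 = (s/3 + 1/3)*(s - 6)*(s - 2)*(s - 1)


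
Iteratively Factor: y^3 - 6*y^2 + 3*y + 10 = (y - 2)*(y^2 - 4*y - 5) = (y - 5)*(y - 2)*(y + 1)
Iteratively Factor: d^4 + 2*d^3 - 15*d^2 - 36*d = (d - 4)*(d^3 + 6*d^2 + 9*d) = d*(d - 4)*(d^2 + 6*d + 9) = d*(d - 4)*(d + 3)*(d + 3)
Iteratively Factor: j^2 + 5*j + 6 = (j + 2)*(j + 3)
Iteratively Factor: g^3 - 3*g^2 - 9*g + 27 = (g - 3)*(g^2 - 9) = (g - 3)^2*(g + 3)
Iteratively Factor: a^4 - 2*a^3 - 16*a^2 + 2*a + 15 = (a + 3)*(a^3 - 5*a^2 - a + 5) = (a - 5)*(a + 3)*(a^2 - 1) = (a - 5)*(a - 1)*(a + 3)*(a + 1)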